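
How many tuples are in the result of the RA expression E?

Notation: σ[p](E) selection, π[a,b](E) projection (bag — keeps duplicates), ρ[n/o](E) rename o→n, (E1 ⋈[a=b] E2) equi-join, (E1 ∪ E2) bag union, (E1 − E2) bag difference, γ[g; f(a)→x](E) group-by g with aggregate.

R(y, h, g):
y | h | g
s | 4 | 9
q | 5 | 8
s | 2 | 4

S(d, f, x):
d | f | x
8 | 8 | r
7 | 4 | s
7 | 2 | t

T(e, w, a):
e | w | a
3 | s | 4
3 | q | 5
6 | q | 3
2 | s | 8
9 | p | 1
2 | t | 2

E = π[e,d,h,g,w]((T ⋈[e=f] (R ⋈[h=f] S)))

Stepwise |·|:
  T → 6
  R → 3
  S → 3
  (R ⋈[h=f] S) → 2
  (T ⋈[e=f] (R ⋈[h=f] S)) → 2
  π[e,d,h,g,w]((T ⋈[e=f] (R ⋈[h=f] S))) → 2

|E| = 2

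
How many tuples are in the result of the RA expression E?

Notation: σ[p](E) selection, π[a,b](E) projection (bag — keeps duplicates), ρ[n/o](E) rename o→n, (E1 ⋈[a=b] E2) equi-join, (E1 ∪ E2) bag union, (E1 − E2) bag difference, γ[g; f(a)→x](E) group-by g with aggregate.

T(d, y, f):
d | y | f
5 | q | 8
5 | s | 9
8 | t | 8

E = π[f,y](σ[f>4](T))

Per-node cardinality:
  T → 3
  σ[f>4](T) → 3
  π[f,y](σ[f>4](T)) → 3

|E| = 3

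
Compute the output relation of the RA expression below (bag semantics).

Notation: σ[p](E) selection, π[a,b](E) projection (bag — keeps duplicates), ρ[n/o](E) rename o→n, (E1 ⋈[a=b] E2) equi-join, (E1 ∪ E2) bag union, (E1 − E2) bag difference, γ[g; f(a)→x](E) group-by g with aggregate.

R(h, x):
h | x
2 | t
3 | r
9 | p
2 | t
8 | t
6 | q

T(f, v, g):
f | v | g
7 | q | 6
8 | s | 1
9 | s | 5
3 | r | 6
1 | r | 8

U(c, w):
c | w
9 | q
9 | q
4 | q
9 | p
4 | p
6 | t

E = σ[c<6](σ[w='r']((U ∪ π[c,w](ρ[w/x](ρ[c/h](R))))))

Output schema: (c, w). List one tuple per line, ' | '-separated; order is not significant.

Subexpression sizes:
  U → 6
  R → 6
  ρ[c/h](R) → 6
  ρ[w/x](ρ[c/h](R)) → 6
  π[c,w](ρ[w/x](ρ[c/h](R))) → 6
  (U ∪ π[c,w](ρ[w/x](ρ[c/h](R)))) → 12
  σ[w='r']((U ∪ π[c,w](ρ[w/x](ρ[c/h](R))))) → 1
  σ[c<6](σ[w='r']((U ∪ π[c,w](ρ[w/x](ρ[c/h](R)))))) → 1

== RESULT ==
c | w
3 | r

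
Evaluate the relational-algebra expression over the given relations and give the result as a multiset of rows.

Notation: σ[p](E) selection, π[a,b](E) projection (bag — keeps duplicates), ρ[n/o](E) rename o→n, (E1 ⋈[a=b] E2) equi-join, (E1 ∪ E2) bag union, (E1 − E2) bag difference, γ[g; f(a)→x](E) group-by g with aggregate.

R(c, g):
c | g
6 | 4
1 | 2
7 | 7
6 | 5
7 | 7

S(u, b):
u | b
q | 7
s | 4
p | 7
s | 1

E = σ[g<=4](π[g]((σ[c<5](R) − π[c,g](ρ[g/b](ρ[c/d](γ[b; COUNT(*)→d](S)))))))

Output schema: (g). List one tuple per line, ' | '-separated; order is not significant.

Row counts bottom-up:
  R → 5
  σ[c<5](R) → 1
  S → 4
  γ[b; COUNT(*)→d](S) → 3
  ρ[c/d](γ[b; COUNT(*)→d](S)) → 3
  ρ[g/b](ρ[c/d](γ[b; COUNT(*)→d](S))) → 3
  π[c,g](ρ[g/b](ρ[c/d](γ[b; COUNT(*)→d](S)))) → 3
  (σ[c<5](R) − π[c,g](ρ[g/b](ρ[c/d](γ[b; COUNT(*)→d](S))))) → 1
  π[g]((σ[c<5](R) − π[c,g](ρ[g/b](ρ[c/d](γ[b; COUNT(*)→d](S)))))) → 1
  σ[g<=4](π[g]((σ[c<5](R) − π[c,g](ρ[g/b](ρ[c/d](γ[b; COUNT(*)→d](S))))))) → 1

== RESULT ==
g
2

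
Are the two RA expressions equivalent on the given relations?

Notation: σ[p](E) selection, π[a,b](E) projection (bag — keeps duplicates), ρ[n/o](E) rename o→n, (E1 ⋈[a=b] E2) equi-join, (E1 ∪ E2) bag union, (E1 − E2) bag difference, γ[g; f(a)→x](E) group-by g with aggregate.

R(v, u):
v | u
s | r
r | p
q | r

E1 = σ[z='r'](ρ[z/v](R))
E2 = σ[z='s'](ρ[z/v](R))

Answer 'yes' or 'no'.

E1 stepwise |·|:
  R → 3
  ρ[z/v](R) → 3
  σ[z='r'](ρ[z/v](R)) → 1
E2 stepwise |·|:
  R → 3
  ρ[z/v](R) → 3
  σ[z='s'](ρ[z/v](R)) → 1

E1 result:
z | u
r | p
E2 result:
z | u
s | r
Witness: ('r', 'p') appears 1× in E1 but 0× in E2.

no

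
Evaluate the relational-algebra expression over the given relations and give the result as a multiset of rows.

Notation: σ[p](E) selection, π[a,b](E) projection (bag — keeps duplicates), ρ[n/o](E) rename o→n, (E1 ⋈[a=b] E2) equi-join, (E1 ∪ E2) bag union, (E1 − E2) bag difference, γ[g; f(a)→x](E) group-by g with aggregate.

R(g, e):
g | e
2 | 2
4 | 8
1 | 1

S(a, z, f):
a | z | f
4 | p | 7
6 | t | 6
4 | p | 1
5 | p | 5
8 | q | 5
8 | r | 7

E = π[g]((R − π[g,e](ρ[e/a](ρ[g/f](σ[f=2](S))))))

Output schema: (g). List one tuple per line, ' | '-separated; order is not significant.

Subexpression sizes:
  R → 3
  S → 6
  σ[f=2](S) → 0
  ρ[g/f](σ[f=2](S)) → 0
  ρ[e/a](ρ[g/f](σ[f=2](S))) → 0
  π[g,e](ρ[e/a](ρ[g/f](σ[f=2](S)))) → 0
  (R − π[g,e](ρ[e/a](ρ[g/f](σ[f=2](S))))) → 3
  π[g]((R − π[g,e](ρ[e/a](ρ[g/f](σ[f=2](S)))))) → 3

== RESULT ==
g
1
2
4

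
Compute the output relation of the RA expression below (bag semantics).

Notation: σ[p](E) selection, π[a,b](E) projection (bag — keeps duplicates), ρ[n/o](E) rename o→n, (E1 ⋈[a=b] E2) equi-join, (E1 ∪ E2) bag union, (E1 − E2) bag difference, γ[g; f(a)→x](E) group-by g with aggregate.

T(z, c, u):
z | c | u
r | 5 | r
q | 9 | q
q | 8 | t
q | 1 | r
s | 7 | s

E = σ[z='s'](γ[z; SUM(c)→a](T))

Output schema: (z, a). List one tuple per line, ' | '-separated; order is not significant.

Stepwise |·|:
  T → 5
  γ[z; SUM(c)→a](T) → 3
  σ[z='s'](γ[z; SUM(c)→a](T)) → 1

== RESULT ==
z | a
s | 7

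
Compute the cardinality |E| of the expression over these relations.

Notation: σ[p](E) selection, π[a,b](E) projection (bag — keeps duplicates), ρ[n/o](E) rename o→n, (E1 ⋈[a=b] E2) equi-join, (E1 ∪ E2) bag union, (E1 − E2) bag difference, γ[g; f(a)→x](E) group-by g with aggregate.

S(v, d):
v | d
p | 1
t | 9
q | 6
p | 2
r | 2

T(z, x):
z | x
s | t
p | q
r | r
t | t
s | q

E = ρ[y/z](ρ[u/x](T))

Stepwise |·|:
  T → 5
  ρ[u/x](T) → 5
  ρ[y/z](ρ[u/x](T)) → 5

|E| = 5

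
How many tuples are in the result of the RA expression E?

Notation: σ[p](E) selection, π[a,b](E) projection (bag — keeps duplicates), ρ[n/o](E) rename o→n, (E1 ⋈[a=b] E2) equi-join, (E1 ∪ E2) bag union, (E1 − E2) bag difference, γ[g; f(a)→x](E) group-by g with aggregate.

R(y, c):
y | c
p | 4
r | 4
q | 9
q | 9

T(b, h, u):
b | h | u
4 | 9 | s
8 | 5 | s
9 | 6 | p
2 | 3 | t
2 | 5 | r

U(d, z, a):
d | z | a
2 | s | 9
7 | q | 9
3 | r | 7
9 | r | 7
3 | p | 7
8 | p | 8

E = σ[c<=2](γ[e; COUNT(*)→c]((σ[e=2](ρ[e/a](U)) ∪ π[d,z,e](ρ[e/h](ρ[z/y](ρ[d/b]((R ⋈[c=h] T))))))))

Subexpression sizes:
  U → 6
  ρ[e/a](U) → 6
  σ[e=2](ρ[e/a](U)) → 0
  R → 4
  T → 5
  (R ⋈[c=h] T) → 2
  ρ[d/b]((R ⋈[c=h] T)) → 2
  ρ[z/y](ρ[d/b]((R ⋈[c=h] T))) → 2
  ρ[e/h](ρ[z/y](ρ[d/b]((R ⋈[c=h] T)))) → 2
  π[d,z,e](ρ[e/h](ρ[z/y](ρ[d/b]((R ⋈[c=h] T))))) → 2
  (σ[e=2](ρ[e/a](U)) ∪ π[d,z,e](ρ[e/h](ρ[z/y](ρ[d/b]((R ⋈[c=h] T)))))) → 2
  γ[e; COUNT(*)→c]((σ[e=2](ρ[e/a](U)) ∪ π[d,z,e](ρ[e/h](ρ[z/y](ρ[d/b]((R ⋈[c=h] T))))))) → 1
  σ[c<=2](γ[e; COUNT(*)→c]((σ[e=2](ρ[e/a](U)) ∪ π[d,z,e](ρ[e/h](ρ[z/y](ρ[d/b]((R ⋈[c=h] T)))))))) → 1

|E| = 1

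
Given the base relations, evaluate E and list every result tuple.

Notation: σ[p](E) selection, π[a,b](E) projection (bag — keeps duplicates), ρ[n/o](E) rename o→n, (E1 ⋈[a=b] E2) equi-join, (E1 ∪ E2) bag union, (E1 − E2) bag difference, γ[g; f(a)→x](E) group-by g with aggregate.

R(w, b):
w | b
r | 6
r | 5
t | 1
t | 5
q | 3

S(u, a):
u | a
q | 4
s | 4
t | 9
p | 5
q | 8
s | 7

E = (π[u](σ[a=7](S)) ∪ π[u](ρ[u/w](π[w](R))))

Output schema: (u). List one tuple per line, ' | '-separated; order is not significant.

Stepwise |·|:
  S → 6
  σ[a=7](S) → 1
  π[u](σ[a=7](S)) → 1
  R → 5
  π[w](R) → 5
  ρ[u/w](π[w](R)) → 5
  π[u](ρ[u/w](π[w](R))) → 5
  (π[u](σ[a=7](S)) ∪ π[u](ρ[u/w](π[w](R)))) → 6

== RESULT ==
u
q
r
r
s
t
t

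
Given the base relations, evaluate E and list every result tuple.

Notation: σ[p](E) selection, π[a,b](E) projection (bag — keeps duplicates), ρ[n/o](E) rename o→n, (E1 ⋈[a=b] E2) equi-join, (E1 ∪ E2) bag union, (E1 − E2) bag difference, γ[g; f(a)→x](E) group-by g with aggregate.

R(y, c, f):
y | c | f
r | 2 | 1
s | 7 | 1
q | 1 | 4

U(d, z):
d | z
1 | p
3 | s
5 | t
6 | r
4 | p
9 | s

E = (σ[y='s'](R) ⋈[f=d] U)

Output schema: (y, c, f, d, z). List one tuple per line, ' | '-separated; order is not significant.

Row counts bottom-up:
  R → 3
  σ[y='s'](R) → 1
  U → 6
  (σ[y='s'](R) ⋈[f=d] U) → 1

== RESULT ==
y | c | f | d | z
s | 7 | 1 | 1 | p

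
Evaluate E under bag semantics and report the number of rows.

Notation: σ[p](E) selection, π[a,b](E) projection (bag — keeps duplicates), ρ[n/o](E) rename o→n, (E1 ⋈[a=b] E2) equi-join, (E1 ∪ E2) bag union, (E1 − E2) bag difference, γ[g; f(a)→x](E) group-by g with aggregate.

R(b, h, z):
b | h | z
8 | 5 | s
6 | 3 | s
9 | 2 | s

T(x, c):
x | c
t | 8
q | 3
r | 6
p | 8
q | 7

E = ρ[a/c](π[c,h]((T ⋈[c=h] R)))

Row counts bottom-up:
  T → 5
  R → 3
  (T ⋈[c=h] R) → 1
  π[c,h]((T ⋈[c=h] R)) → 1
  ρ[a/c](π[c,h]((T ⋈[c=h] R))) → 1

|E| = 1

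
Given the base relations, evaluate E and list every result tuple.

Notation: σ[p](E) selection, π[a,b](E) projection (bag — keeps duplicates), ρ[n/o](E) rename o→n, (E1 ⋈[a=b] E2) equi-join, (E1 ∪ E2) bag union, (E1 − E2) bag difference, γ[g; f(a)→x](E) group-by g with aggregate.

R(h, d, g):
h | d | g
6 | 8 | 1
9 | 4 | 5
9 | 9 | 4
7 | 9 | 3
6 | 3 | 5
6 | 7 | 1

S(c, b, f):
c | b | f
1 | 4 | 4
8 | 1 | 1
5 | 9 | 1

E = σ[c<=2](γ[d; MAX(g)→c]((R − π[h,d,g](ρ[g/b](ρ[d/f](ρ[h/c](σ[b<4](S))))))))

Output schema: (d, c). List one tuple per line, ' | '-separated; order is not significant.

Subexpression sizes:
  R → 6
  S → 3
  σ[b<4](S) → 1
  ρ[h/c](σ[b<4](S)) → 1
  ρ[d/f](ρ[h/c](σ[b<4](S))) → 1
  ρ[g/b](ρ[d/f](ρ[h/c](σ[b<4](S)))) → 1
  π[h,d,g](ρ[g/b](ρ[d/f](ρ[h/c](σ[b<4](S))))) → 1
  (R − π[h,d,g](ρ[g/b](ρ[d/f](ρ[h/c](σ[b<4](S)))))) → 6
  γ[d; MAX(g)→c]((R − π[h,d,g](ρ[g/b](ρ[d/f](ρ[h/c](σ[b<4](S))))))) → 5
  σ[c<=2](γ[d; MAX(g)→c]((R − π[h,d,g](ρ[g/b](ρ[d/f](ρ[h/c](σ[b<4](S)))))))) → 2

== RESULT ==
d | c
7 | 1
8 | 1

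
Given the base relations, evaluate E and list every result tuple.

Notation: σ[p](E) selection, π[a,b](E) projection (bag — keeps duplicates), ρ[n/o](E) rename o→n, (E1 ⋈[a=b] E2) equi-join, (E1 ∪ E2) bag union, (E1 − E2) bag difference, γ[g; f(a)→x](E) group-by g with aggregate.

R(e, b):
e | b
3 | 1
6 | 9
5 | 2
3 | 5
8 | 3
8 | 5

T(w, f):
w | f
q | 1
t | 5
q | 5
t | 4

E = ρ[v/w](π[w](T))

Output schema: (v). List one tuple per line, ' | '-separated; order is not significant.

Row counts bottom-up:
  T → 4
  π[w](T) → 4
  ρ[v/w](π[w](T)) → 4

== RESULT ==
v
q
q
t
t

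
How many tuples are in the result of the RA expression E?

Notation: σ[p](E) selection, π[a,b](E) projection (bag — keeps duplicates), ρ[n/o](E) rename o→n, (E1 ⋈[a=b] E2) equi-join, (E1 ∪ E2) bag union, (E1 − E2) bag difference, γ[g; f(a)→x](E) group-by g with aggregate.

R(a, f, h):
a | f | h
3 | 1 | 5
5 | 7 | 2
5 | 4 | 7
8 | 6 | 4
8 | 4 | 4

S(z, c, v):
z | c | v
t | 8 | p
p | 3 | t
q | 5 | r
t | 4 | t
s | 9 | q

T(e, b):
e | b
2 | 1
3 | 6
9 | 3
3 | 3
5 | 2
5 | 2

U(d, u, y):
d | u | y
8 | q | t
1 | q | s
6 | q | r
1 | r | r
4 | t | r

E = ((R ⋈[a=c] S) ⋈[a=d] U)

Per-node cardinality:
  R → 5
  S → 5
  (R ⋈[a=c] S) → 5
  U → 5
  ((R ⋈[a=c] S) ⋈[a=d] U) → 2

|E| = 2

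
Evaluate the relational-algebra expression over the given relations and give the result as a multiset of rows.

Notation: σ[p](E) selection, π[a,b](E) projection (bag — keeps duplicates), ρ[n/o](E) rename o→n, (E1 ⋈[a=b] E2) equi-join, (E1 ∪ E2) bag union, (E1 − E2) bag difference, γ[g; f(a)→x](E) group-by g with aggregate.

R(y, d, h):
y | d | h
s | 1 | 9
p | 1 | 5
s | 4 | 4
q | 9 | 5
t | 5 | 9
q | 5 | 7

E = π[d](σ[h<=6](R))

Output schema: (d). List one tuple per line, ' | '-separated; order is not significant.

Subexpression sizes:
  R → 6
  σ[h<=6](R) → 3
  π[d](σ[h<=6](R)) → 3

== RESULT ==
d
1
4
9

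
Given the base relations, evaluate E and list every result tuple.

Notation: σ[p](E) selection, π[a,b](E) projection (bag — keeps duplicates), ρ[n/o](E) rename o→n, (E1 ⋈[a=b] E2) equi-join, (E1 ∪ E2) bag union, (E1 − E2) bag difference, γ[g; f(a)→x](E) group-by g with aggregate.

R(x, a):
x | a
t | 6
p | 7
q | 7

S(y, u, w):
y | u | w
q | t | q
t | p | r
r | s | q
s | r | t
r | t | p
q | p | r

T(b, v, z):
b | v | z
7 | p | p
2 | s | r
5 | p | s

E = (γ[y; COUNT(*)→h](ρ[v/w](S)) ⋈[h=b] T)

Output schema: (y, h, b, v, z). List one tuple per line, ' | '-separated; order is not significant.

Row counts bottom-up:
  S → 6
  ρ[v/w](S) → 6
  γ[y; COUNT(*)→h](ρ[v/w](S)) → 4
  T → 3
  (γ[y; COUNT(*)→h](ρ[v/w](S)) ⋈[h=b] T) → 2

== RESULT ==
y | h | b | v | z
q | 2 | 2 | s | r
r | 2 | 2 | s | r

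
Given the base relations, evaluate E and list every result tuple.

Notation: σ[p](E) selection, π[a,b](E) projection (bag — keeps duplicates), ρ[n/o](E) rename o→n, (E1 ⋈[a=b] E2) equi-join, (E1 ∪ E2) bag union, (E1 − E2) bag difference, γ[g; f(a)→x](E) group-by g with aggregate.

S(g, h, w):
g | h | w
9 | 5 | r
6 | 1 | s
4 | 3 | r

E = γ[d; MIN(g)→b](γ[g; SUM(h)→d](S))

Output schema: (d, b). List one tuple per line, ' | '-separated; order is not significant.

Per-node cardinality:
  S → 3
  γ[g; SUM(h)→d](S) → 3
  γ[d; MIN(g)→b](γ[g; SUM(h)→d](S)) → 3

== RESULT ==
d | b
1 | 6
3 | 4
5 | 9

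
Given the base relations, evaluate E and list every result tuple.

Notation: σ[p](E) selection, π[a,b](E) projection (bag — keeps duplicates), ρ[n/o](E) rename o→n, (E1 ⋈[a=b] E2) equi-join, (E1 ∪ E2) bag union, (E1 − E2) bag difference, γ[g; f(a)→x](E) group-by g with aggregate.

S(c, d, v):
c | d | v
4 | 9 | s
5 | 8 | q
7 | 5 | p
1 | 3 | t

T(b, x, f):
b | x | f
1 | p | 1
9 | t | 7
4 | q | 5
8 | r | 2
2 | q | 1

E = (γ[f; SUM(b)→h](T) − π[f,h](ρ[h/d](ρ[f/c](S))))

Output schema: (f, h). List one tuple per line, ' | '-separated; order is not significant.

Stepwise |·|:
  T → 5
  γ[f; SUM(b)→h](T) → 4
  S → 4
  ρ[f/c](S) → 4
  ρ[h/d](ρ[f/c](S)) → 4
  π[f,h](ρ[h/d](ρ[f/c](S))) → 4
  (γ[f; SUM(b)→h](T) − π[f,h](ρ[h/d](ρ[f/c](S)))) → 3

== RESULT ==
f | h
2 | 8
5 | 4
7 | 9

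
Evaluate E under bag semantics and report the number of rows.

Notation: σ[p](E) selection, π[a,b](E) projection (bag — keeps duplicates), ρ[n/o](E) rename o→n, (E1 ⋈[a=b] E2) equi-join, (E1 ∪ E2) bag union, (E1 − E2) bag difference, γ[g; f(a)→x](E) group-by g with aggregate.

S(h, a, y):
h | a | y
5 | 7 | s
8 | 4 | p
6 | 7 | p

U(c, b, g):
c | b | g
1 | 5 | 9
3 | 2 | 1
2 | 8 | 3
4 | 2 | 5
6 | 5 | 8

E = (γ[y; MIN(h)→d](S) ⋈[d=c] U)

Stepwise |·|:
  S → 3
  γ[y; MIN(h)→d](S) → 2
  U → 5
  (γ[y; MIN(h)→d](S) ⋈[d=c] U) → 1

|E| = 1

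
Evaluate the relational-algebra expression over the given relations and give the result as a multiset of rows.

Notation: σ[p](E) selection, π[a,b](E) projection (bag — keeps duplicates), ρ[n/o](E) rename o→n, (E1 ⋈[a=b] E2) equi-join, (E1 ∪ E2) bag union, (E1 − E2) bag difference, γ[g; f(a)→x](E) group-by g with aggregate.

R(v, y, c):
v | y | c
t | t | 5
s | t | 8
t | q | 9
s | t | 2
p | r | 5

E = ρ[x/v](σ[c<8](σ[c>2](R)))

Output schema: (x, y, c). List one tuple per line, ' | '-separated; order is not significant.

Stepwise |·|:
  R → 5
  σ[c>2](R) → 4
  σ[c<8](σ[c>2](R)) → 2
  ρ[x/v](σ[c<8](σ[c>2](R))) → 2

== RESULT ==
x | y | c
p | r | 5
t | t | 5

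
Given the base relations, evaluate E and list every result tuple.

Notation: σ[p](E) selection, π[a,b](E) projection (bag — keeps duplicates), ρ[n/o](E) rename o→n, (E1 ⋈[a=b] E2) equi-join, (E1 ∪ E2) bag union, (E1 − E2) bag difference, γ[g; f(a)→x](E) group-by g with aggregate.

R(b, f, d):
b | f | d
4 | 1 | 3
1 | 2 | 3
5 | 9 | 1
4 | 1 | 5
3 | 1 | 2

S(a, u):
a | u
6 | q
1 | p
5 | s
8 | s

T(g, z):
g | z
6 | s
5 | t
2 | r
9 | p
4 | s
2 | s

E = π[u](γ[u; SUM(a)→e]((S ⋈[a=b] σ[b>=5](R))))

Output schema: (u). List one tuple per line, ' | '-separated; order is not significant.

Row counts bottom-up:
  S → 4
  R → 5
  σ[b>=5](R) → 1
  (S ⋈[a=b] σ[b>=5](R)) → 1
  γ[u; SUM(a)→e]((S ⋈[a=b] σ[b>=5](R))) → 1
  π[u](γ[u; SUM(a)→e]((S ⋈[a=b] σ[b>=5](R)))) → 1

== RESULT ==
u
s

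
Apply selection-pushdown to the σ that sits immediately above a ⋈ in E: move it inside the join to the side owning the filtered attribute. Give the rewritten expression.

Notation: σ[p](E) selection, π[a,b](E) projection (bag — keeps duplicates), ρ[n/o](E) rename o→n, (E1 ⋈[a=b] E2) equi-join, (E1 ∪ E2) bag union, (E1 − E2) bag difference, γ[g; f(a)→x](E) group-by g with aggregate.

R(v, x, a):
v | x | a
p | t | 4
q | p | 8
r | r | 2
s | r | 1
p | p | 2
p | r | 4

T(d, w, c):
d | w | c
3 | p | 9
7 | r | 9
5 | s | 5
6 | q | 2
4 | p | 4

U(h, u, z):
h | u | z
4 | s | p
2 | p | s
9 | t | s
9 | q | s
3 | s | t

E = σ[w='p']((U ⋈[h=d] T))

σ filters on w, owned by the right side.
E' = (U ⋈[h=d] σ[w='p'](T))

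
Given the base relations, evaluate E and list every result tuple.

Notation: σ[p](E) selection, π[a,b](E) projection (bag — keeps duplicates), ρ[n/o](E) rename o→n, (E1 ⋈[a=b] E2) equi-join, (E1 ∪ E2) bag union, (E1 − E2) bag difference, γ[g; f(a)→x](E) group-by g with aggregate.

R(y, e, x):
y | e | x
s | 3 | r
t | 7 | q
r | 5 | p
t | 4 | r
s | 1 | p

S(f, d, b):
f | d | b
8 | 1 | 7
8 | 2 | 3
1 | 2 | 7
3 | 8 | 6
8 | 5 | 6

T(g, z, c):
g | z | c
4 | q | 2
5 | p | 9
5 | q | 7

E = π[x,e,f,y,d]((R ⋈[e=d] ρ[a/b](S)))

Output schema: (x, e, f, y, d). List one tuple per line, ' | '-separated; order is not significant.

Subexpression sizes:
  R → 5
  S → 5
  ρ[a/b](S) → 5
  (R ⋈[e=d] ρ[a/b](S)) → 2
  π[x,e,f,y,d]((R ⋈[e=d] ρ[a/b](S))) → 2

== RESULT ==
x | e | f | y | d
p | 1 | 8 | s | 1
p | 5 | 8 | r | 5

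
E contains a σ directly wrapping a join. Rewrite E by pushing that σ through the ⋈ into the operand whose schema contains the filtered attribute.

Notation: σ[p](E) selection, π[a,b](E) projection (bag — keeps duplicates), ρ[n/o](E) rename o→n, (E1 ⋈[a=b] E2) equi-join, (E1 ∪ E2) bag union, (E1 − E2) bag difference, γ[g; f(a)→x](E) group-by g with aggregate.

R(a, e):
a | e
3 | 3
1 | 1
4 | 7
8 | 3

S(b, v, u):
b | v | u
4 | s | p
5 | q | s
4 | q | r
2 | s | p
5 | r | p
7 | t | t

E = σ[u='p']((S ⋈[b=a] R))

σ filters on u, owned by the left side.
E' = (σ[u='p'](S) ⋈[b=a] R)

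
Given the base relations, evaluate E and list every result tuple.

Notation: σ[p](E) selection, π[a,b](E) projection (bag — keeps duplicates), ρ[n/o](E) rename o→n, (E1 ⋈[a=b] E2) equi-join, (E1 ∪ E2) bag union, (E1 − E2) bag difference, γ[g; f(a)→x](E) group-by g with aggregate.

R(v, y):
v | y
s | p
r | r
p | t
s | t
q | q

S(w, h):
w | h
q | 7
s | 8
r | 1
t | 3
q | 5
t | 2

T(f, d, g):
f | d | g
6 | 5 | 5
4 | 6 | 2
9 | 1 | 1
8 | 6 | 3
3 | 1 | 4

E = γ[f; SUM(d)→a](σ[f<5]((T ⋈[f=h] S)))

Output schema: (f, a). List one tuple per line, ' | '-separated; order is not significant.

Subexpression sizes:
  T → 5
  S → 6
  (T ⋈[f=h] S) → 2
  σ[f<5]((T ⋈[f=h] S)) → 1
  γ[f; SUM(d)→a](σ[f<5]((T ⋈[f=h] S))) → 1

== RESULT ==
f | a
3 | 1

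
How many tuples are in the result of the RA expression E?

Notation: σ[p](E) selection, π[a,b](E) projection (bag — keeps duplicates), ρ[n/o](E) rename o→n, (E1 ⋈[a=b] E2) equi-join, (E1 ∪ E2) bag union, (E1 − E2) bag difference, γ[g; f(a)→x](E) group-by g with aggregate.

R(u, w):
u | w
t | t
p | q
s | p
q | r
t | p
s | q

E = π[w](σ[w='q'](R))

Stepwise |·|:
  R → 6
  σ[w='q'](R) → 2
  π[w](σ[w='q'](R)) → 2

|E| = 2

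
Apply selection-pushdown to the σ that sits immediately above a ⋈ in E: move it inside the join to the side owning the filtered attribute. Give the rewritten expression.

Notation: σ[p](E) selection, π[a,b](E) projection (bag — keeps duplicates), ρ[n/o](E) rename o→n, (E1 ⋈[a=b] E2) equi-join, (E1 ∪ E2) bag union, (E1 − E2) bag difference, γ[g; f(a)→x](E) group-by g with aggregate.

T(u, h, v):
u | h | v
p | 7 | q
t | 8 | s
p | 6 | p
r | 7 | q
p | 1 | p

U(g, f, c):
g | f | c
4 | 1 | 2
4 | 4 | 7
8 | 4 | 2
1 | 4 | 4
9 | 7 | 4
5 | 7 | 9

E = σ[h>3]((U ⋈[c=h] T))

σ filters on h, owned by the right side.
E' = (U ⋈[c=h] σ[h>3](T))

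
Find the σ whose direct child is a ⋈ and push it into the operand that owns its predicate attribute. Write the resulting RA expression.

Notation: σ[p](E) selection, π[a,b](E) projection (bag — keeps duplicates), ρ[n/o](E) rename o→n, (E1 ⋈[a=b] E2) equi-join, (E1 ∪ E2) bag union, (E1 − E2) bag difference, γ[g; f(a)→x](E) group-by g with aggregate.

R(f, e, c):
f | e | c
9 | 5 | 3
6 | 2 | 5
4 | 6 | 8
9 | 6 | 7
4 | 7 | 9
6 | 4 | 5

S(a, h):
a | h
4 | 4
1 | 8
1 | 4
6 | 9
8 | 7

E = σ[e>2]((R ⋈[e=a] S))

σ filters on e, owned by the left side.
E' = (σ[e>2](R) ⋈[e=a] S)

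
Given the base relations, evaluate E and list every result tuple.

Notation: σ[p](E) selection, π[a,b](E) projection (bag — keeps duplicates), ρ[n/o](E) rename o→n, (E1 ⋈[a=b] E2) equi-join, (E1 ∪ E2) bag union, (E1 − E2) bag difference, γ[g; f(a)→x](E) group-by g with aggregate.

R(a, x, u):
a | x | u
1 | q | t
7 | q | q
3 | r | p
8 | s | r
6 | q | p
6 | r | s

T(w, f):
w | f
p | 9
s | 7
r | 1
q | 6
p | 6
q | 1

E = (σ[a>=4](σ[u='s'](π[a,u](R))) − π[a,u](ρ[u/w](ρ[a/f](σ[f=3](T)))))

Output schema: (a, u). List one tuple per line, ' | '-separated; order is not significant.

Subexpression sizes:
  R → 6
  π[a,u](R) → 6
  σ[u='s'](π[a,u](R)) → 1
  σ[a>=4](σ[u='s'](π[a,u](R))) → 1
  T → 6
  σ[f=3](T) → 0
  ρ[a/f](σ[f=3](T)) → 0
  ρ[u/w](ρ[a/f](σ[f=3](T))) → 0
  π[a,u](ρ[u/w](ρ[a/f](σ[f=3](T)))) → 0
  (σ[a>=4](σ[u='s'](π[a,u](R))) − π[a,u](ρ[u/w](ρ[a/f](σ[f=3](T))))) → 1

== RESULT ==
a | u
6 | s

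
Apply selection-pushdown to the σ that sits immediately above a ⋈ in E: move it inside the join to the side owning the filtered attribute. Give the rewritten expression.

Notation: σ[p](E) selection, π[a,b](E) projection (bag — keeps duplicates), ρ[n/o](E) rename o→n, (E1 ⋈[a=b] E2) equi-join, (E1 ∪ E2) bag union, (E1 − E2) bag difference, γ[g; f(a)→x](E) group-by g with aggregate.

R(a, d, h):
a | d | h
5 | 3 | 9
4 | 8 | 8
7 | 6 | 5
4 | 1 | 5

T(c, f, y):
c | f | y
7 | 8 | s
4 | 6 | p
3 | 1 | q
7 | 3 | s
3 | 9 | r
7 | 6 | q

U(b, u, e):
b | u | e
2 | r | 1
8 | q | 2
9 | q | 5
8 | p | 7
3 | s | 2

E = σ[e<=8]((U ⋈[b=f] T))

σ filters on e, owned by the left side.
E' = (σ[e<=8](U) ⋈[b=f] T)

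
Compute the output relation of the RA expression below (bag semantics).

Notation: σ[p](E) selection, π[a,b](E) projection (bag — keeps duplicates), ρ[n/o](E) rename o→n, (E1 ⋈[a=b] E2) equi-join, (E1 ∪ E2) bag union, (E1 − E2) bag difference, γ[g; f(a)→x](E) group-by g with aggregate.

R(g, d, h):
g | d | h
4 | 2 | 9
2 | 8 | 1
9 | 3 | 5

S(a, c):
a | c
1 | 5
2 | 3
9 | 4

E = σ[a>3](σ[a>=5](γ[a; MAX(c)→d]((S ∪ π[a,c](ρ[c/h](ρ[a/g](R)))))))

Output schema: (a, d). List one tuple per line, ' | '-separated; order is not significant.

Per-node cardinality:
  S → 3
  R → 3
  ρ[a/g](R) → 3
  ρ[c/h](ρ[a/g](R)) → 3
  π[a,c](ρ[c/h](ρ[a/g](R))) → 3
  (S ∪ π[a,c](ρ[c/h](ρ[a/g](R)))) → 6
  γ[a; MAX(c)→d]((S ∪ π[a,c](ρ[c/h](ρ[a/g](R))))) → 4
  σ[a>=5](γ[a; MAX(c)→d]((S ∪ π[a,c](ρ[c/h](ρ[a/g](R)))))) → 1
  σ[a>3](σ[a>=5](γ[a; MAX(c)→d]((S ∪ π[a,c](ρ[c/h](ρ[a/g](R))))))) → 1

== RESULT ==
a | d
9 | 5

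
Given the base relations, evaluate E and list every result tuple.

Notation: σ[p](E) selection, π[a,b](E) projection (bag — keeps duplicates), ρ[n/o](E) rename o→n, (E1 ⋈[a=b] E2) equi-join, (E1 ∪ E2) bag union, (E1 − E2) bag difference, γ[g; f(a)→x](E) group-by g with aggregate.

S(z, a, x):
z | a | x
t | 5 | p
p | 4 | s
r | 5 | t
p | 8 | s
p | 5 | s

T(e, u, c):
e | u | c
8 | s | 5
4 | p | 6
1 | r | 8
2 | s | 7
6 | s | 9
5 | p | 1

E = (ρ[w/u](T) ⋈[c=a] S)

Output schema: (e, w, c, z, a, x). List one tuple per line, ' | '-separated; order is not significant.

Subexpression sizes:
  T → 6
  ρ[w/u](T) → 6
  S → 5
  (ρ[w/u](T) ⋈[c=a] S) → 4

== RESULT ==
e | w | c | z | a | x
1 | r | 8 | p | 8 | s
8 | s | 5 | p | 5 | s
8 | s | 5 | r | 5 | t
8 | s | 5 | t | 5 | p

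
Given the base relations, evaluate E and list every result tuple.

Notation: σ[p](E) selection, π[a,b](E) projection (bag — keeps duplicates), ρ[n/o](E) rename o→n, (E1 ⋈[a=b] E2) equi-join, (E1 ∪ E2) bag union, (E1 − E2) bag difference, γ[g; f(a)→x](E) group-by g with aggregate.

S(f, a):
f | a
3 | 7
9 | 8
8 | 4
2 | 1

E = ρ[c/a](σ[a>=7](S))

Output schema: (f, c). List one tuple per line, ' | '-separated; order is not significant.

Subexpression sizes:
  S → 4
  σ[a>=7](S) → 2
  ρ[c/a](σ[a>=7](S)) → 2

== RESULT ==
f | c
3 | 7
9 | 8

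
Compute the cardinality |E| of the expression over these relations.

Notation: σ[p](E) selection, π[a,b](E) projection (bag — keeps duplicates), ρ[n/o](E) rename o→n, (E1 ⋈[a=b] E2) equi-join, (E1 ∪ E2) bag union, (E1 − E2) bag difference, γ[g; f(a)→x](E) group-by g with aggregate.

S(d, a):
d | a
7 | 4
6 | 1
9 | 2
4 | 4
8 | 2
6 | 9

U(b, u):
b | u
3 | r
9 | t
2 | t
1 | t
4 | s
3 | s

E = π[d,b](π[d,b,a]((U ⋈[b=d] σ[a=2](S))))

Subexpression sizes:
  U → 6
  S → 6
  σ[a=2](S) → 2
  (U ⋈[b=d] σ[a=2](S)) → 1
  π[d,b,a]((U ⋈[b=d] σ[a=2](S))) → 1
  π[d,b](π[d,b,a]((U ⋈[b=d] σ[a=2](S)))) → 1

|E| = 1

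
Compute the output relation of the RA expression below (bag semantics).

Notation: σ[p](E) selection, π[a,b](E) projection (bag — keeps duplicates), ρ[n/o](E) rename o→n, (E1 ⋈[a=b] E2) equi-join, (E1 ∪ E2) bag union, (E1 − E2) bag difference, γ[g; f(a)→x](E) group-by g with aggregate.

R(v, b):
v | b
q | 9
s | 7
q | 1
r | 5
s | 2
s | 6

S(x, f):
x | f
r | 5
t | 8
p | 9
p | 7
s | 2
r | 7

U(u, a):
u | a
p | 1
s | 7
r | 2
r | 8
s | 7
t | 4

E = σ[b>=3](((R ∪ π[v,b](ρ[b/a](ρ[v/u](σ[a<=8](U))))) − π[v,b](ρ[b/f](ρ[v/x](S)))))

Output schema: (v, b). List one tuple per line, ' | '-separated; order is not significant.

Subexpression sizes:
  R → 6
  U → 6
  σ[a<=8](U) → 6
  ρ[v/u](σ[a<=8](U)) → 6
  ρ[b/a](ρ[v/u](σ[a<=8](U))) → 6
  π[v,b](ρ[b/a](ρ[v/u](σ[a<=8](U)))) → 6
  (R ∪ π[v,b](ρ[b/a](ρ[v/u](σ[a<=8](U))))) → 12
  S → 6
  ρ[v/x](S) → 6
  ρ[b/f](ρ[v/x](S)) → 6
  π[v,b](ρ[b/f](ρ[v/x](S))) → 6
  ((R ∪ π[v,b](ρ[b/a](ρ[v/u](σ[a<=8](U))))) − π[v,b](ρ[b/f](ρ[v/x](S)))) → 10
  σ[b>=3](((R ∪ π[v,b](ρ[b/a](ρ[v/u](σ[a<=8](U))))) − π[v,b](ρ[b/f](ρ[v/x](S))))) → 7

== RESULT ==
v | b
q | 9
r | 8
s | 6
s | 7
s | 7
s | 7
t | 4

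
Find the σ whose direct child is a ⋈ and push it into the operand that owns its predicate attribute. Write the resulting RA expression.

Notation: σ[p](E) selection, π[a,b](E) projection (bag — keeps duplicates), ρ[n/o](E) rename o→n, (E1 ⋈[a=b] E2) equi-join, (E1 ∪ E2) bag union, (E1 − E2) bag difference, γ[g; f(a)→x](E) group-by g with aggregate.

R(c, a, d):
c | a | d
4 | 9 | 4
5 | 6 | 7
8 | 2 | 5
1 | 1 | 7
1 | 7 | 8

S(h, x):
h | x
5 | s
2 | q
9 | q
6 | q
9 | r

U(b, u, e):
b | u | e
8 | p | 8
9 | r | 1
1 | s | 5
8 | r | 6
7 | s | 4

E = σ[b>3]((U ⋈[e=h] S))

σ filters on b, owned by the left side.
E' = (σ[b>3](U) ⋈[e=h] S)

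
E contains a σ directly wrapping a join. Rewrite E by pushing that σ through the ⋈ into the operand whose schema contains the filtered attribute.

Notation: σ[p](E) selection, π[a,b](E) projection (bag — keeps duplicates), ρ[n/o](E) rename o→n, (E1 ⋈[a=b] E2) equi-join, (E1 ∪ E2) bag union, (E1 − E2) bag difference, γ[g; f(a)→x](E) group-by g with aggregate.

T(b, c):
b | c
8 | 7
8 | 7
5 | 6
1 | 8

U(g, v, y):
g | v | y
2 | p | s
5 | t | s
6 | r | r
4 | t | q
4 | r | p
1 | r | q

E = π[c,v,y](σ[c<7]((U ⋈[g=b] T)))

σ filters on c, owned by the right side.
E' = π[c,v,y]((U ⋈[g=b] σ[c<7](T)))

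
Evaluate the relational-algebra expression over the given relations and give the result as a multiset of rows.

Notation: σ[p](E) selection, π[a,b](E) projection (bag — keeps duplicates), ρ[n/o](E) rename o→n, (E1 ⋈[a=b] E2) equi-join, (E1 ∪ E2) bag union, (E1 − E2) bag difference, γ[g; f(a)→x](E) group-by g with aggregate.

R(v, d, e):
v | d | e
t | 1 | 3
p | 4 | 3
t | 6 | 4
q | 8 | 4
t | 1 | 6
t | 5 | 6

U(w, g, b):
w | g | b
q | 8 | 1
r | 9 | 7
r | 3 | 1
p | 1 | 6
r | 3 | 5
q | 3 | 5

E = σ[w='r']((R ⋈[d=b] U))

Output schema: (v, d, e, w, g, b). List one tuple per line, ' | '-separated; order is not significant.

Stepwise |·|:
  R → 6
  U → 6
  (R ⋈[d=b] U) → 7
  σ[w='r']((R ⋈[d=b] U)) → 3

== RESULT ==
v | d | e | w | g | b
t | 1 | 3 | r | 3 | 1
t | 1 | 6 | r | 3 | 1
t | 5 | 6 | r | 3 | 5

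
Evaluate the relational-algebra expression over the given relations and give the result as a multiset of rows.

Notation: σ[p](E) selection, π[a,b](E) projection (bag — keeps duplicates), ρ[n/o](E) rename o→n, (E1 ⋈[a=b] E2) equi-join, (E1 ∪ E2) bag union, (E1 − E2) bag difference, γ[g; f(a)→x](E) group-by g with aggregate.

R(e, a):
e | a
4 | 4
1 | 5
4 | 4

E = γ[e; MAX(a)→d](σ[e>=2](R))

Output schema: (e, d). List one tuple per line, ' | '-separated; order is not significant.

Stepwise |·|:
  R → 3
  σ[e>=2](R) → 2
  γ[e; MAX(a)→d](σ[e>=2](R)) → 1

== RESULT ==
e | d
4 | 4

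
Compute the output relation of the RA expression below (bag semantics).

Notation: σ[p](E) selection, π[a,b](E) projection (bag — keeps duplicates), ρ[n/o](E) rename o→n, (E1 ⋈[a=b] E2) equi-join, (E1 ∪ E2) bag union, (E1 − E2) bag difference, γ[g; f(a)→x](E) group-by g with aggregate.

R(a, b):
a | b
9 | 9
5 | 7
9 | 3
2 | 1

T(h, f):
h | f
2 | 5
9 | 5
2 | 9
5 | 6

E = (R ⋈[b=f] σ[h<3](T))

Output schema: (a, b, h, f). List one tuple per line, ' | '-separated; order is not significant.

Subexpression sizes:
  R → 4
  T → 4
  σ[h<3](T) → 2
  (R ⋈[b=f] σ[h<3](T)) → 1

== RESULT ==
a | b | h | f
9 | 9 | 2 | 9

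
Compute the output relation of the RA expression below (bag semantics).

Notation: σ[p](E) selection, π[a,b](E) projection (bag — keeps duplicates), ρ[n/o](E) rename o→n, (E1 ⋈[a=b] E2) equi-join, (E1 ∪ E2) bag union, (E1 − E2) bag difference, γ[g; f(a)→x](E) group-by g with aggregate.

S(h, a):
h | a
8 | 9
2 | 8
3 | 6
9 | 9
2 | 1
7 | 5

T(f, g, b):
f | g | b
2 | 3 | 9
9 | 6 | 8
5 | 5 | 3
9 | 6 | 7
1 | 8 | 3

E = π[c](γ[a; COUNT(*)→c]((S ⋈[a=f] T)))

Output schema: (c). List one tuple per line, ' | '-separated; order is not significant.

Row counts bottom-up:
  S → 6
  T → 5
  (S ⋈[a=f] T) → 6
  γ[a; COUNT(*)→c]((S ⋈[a=f] T)) → 3
  π[c](γ[a; COUNT(*)→c]((S ⋈[a=f] T))) → 3

== RESULT ==
c
1
1
4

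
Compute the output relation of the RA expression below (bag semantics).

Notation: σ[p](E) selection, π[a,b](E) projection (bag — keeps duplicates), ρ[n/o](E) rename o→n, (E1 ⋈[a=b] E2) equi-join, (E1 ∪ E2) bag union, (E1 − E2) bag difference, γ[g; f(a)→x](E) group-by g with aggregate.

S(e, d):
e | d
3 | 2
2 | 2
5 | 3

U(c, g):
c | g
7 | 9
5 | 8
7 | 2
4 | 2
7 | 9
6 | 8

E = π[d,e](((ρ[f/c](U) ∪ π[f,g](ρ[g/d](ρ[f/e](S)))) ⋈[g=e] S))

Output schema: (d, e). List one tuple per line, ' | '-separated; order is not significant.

Stepwise |·|:
  U → 6
  ρ[f/c](U) → 6
  S → 3
  ρ[f/e](S) → 3
  ρ[g/d](ρ[f/e](S)) → 3
  π[f,g](ρ[g/d](ρ[f/e](S))) → 3
  (ρ[f/c](U) ∪ π[f,g](ρ[g/d](ρ[f/e](S)))) → 9
  S → 3
  ((ρ[f/c](U) ∪ π[f,g](ρ[g/d](ρ[f/e](S)))) ⋈[g=e] S) → 5
  π[d,e](((ρ[f/c](U) ∪ π[f,g](ρ[g/d](ρ[f/e](S)))) ⋈[g=e] S)) → 5

== RESULT ==
d | e
2 | 2
2 | 2
2 | 2
2 | 2
2 | 3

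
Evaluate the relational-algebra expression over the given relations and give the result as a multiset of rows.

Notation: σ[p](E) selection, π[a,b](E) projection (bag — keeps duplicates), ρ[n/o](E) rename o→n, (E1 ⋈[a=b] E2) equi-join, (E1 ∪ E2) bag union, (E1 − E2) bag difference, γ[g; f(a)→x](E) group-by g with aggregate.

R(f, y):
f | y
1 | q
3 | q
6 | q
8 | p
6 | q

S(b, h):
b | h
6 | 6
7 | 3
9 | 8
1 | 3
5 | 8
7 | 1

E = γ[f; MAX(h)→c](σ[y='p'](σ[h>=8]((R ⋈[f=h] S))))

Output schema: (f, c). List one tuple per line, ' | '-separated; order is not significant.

Stepwise |·|:
  R → 5
  S → 6
  (R ⋈[f=h] S) → 7
  σ[h>=8]((R ⋈[f=h] S)) → 2
  σ[y='p'](σ[h>=8]((R ⋈[f=h] S))) → 2
  γ[f; MAX(h)→c](σ[y='p'](σ[h>=8]((R ⋈[f=h] S)))) → 1

== RESULT ==
f | c
8 | 8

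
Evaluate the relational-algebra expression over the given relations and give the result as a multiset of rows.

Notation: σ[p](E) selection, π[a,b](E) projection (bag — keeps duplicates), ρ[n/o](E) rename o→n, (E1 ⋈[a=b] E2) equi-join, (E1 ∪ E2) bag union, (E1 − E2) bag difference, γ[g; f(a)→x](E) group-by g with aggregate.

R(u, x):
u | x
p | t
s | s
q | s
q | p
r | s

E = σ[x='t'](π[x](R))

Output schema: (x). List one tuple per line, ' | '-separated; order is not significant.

Row counts bottom-up:
  R → 5
  π[x](R) → 5
  σ[x='t'](π[x](R)) → 1

== RESULT ==
x
t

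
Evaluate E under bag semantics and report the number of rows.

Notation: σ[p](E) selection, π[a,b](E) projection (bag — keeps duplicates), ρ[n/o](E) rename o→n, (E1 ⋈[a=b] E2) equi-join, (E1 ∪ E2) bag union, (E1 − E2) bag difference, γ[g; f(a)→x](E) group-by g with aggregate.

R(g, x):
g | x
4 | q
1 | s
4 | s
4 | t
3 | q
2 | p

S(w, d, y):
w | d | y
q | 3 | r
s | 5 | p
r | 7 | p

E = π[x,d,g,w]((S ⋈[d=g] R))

Stepwise |·|:
  S → 3
  R → 6
  (S ⋈[d=g] R) → 1
  π[x,d,g,w]((S ⋈[d=g] R)) → 1

|E| = 1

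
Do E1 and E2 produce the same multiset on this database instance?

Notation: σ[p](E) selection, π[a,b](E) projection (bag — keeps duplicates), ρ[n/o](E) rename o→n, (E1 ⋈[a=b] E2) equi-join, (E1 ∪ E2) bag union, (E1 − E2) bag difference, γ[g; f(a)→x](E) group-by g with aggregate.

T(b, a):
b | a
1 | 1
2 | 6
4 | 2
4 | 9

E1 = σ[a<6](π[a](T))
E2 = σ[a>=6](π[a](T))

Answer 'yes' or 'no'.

E1 per-node cardinality:
  T → 4
  π[a](T) → 4
  σ[a<6](π[a](T)) → 2
E2 per-node cardinality:
  T → 4
  π[a](T) → 4
  σ[a>=6](π[a](T)) → 2

E1 result:
a
1
2
E2 result:
a
6
9
Witness: (6,) appears 0× in E1 but 1× in E2.

no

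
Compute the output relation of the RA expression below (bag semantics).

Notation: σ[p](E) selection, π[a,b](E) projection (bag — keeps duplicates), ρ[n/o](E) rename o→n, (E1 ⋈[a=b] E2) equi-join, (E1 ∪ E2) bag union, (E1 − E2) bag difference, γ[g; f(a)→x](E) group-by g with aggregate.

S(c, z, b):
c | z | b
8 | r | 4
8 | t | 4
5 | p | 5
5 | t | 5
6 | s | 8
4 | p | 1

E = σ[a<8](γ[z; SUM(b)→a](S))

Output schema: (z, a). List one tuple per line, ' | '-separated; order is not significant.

Stepwise |·|:
  S → 6
  γ[z; SUM(b)→a](S) → 4
  σ[a<8](γ[z; SUM(b)→a](S)) → 2

== RESULT ==
z | a
p | 6
r | 4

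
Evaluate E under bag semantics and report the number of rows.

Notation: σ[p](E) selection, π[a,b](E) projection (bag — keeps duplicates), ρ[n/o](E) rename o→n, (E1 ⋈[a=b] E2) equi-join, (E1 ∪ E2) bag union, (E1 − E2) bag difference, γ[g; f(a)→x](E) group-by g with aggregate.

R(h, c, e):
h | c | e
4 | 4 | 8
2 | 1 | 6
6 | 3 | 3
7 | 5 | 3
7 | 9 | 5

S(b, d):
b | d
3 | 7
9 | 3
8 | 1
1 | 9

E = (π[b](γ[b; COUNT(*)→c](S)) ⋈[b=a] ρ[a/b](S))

Per-node cardinality:
  S → 4
  γ[b; COUNT(*)→c](S) → 4
  π[b](γ[b; COUNT(*)→c](S)) → 4
  S → 4
  ρ[a/b](S) → 4
  (π[b](γ[b; COUNT(*)→c](S)) ⋈[b=a] ρ[a/b](S)) → 4

|E| = 4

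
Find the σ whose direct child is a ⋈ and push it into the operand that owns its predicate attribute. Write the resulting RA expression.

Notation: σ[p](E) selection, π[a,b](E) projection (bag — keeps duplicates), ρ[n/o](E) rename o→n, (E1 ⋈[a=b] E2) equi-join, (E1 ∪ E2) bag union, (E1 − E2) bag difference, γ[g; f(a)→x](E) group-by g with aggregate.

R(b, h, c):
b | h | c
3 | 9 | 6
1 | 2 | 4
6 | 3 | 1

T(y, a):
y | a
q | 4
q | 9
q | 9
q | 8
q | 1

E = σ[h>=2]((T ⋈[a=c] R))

σ filters on h, owned by the right side.
E' = (T ⋈[a=c] σ[h>=2](R))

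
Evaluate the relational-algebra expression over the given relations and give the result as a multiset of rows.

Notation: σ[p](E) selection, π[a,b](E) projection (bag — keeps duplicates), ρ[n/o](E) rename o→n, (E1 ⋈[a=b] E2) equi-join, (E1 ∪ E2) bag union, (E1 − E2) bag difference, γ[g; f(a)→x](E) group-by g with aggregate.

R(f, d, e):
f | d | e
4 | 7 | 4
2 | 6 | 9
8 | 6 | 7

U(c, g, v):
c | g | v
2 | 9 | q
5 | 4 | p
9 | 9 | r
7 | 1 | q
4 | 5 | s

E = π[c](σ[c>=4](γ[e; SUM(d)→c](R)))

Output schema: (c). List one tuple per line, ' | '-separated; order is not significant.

Row counts bottom-up:
  R → 3
  γ[e; SUM(d)→c](R) → 3
  σ[c>=4](γ[e; SUM(d)→c](R)) → 3
  π[c](σ[c>=4](γ[e; SUM(d)→c](R))) → 3

== RESULT ==
c
6
6
7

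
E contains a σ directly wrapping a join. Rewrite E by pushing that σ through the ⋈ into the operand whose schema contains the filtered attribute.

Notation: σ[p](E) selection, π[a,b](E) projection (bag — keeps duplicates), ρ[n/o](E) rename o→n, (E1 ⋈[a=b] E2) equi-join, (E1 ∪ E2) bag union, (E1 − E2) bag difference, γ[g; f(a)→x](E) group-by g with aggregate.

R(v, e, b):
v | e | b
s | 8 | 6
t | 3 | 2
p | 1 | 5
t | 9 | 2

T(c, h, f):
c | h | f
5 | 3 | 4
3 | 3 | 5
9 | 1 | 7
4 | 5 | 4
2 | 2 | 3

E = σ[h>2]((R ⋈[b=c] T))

σ filters on h, owned by the right side.
E' = (R ⋈[b=c] σ[h>2](T))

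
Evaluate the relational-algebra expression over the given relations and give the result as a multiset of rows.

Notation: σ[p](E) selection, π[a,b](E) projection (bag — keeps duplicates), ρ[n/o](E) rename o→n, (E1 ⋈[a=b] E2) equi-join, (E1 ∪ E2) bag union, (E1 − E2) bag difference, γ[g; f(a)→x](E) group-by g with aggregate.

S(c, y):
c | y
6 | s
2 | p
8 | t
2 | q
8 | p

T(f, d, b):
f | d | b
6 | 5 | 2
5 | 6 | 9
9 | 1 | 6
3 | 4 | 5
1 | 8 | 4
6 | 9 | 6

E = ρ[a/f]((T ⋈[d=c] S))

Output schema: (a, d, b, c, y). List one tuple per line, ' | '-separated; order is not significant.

Per-node cardinality:
  T → 6
  S → 5
  (T ⋈[d=c] S) → 3
  ρ[a/f]((T ⋈[d=c] S)) → 3

== RESULT ==
a | d | b | c | y
1 | 8 | 4 | 8 | p
1 | 8 | 4 | 8 | t
5 | 6 | 9 | 6 | s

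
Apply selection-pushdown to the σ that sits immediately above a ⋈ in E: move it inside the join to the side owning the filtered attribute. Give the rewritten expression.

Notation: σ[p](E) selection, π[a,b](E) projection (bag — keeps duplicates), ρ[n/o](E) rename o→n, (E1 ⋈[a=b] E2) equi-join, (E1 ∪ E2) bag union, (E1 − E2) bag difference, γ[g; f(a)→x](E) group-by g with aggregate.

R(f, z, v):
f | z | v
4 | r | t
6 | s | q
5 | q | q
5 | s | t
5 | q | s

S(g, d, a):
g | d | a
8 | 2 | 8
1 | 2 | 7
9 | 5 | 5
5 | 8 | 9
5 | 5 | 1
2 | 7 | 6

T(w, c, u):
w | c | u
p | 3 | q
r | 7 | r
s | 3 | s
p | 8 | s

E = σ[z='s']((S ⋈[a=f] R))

σ filters on z, owned by the right side.
E' = (S ⋈[a=f] σ[z='s'](R))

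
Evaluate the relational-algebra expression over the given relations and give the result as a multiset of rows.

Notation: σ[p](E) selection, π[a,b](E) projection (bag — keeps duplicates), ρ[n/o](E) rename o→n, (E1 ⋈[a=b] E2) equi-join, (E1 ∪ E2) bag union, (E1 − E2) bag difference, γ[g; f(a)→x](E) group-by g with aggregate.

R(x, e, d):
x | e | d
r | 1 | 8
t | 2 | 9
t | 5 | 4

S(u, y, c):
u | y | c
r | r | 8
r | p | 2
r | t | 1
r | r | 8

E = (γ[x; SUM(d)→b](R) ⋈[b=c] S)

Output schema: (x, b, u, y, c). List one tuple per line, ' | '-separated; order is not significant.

Subexpression sizes:
  R → 3
  γ[x; SUM(d)→b](R) → 2
  S → 4
  (γ[x; SUM(d)→b](R) ⋈[b=c] S) → 2

== RESULT ==
x | b | u | y | c
r | 8 | r | r | 8
r | 8 | r | r | 8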